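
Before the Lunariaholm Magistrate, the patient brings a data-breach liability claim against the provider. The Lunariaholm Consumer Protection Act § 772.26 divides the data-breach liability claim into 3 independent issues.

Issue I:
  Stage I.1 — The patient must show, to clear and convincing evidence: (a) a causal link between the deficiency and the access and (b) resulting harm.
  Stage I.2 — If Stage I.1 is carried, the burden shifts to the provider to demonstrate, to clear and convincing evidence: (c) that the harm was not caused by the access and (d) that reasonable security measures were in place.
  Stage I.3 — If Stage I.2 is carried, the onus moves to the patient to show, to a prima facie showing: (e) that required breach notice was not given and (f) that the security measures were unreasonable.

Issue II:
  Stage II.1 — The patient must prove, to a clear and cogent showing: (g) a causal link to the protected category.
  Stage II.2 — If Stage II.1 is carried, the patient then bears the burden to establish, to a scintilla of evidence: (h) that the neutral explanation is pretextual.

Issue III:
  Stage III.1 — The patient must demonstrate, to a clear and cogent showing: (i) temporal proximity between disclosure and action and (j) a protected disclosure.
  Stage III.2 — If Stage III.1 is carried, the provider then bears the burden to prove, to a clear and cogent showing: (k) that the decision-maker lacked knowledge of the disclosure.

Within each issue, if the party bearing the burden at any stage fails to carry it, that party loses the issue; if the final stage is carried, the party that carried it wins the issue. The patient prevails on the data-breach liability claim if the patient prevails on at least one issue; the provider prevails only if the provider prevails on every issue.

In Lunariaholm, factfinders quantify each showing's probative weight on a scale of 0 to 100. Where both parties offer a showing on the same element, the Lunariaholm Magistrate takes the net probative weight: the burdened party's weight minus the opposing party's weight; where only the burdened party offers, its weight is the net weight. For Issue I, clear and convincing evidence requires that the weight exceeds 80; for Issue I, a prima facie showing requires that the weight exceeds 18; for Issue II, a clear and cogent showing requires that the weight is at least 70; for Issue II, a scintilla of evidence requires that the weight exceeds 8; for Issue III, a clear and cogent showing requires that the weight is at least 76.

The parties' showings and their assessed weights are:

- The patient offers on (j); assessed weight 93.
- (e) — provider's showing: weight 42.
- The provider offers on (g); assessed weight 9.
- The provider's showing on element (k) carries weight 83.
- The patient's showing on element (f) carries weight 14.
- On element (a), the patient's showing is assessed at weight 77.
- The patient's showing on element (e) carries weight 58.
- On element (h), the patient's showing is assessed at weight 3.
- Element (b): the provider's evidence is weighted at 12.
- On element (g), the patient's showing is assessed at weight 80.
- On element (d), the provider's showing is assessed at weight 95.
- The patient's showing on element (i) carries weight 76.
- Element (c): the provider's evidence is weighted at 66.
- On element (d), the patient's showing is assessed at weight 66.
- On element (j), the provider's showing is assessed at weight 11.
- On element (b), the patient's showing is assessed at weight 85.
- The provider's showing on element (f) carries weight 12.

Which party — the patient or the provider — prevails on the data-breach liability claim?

— Issue I —
Stage I.1 — burden on patient; standard: clear and convincing evidence (weight exceeds 80).
    (a): 77 ≤ 80 [not met]
    (b): 85 − 12 = 73 ≤ 80 [not met]
  Stage I.1 not carried; the patient fails its burden.
So the provider prevails on this issue.
— Issue II —
Stage II.1 — burden on patient; standard: a clear and cogent showing (weight is at least 70).
    (g): 80 − 9 = 71 ≥ 70 [met]
  Stage II.1 is satisfied; the patient continues to bear the burden.
Stage II.2 — burden on patient; standard: a scintilla of evidence (weight exceeds 8).
    (h): 3 ≤ 8 [not met]
  Not every element is met, so the patient fails to carry Stage II.2.
So the provider prevails on this issue.
— Issue III —
Stage III.1 (patient, a clear and cogent showing, weight is at least 76): (i) 76 ≥ 76 — meets; (j) net 93−11=82 ≥ 76 — meets.
  All elements met. The burden passes to the provider.
Stage III.2 (provider, a clear and cogent showing, weight is at least 76): (k) 83 ≥ 76 — meets.
  All elements met at the final stage.
All stages carried — the provider prevails on this issue.
Per-issue: Issue I → provider; Issue II → provider; Issue III → provider. The patient must prevail on at least one issue; overall, the provider prevails.

provider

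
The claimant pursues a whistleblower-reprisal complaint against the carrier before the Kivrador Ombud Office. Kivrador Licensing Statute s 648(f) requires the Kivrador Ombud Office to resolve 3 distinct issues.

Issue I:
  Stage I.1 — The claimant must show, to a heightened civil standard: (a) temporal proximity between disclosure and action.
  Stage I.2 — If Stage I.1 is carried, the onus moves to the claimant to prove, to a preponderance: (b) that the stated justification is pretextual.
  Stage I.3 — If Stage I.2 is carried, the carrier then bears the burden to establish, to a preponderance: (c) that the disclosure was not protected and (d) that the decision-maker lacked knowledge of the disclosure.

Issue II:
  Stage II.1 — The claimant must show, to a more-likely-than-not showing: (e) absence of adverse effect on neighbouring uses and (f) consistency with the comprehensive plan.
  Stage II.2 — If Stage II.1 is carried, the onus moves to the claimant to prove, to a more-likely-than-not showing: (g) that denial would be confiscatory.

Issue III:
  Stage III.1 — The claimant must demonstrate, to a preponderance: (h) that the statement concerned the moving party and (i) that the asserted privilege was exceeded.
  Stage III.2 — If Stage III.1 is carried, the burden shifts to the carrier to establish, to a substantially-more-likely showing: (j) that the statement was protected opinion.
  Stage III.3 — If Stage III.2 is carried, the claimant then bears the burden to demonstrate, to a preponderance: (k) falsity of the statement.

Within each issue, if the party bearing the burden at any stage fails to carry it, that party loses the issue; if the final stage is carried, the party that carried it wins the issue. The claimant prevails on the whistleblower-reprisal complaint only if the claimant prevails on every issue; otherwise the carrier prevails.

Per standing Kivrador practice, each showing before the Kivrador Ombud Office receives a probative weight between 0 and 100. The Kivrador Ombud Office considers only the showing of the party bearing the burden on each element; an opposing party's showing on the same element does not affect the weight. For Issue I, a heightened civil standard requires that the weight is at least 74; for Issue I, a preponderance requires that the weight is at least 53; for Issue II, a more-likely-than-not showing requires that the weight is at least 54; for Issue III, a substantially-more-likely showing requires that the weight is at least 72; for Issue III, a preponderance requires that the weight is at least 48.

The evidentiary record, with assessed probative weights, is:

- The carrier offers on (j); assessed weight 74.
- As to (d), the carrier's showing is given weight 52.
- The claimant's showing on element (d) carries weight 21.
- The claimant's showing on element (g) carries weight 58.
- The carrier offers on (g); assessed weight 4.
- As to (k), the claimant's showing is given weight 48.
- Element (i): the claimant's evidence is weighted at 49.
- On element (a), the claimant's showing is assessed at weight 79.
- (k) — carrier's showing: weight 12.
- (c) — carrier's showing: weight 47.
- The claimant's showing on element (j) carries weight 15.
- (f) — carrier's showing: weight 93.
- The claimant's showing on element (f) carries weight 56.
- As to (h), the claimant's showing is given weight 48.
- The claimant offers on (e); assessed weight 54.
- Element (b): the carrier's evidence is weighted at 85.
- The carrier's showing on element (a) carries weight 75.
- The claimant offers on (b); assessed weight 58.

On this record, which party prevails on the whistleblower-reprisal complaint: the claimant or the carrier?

claimant

— Issue I —
Stage I.1 — burden on claimant; standard: a heightened civil standard (weight is at least 74).
    (a): 79 (carrier's 75 disregarded) ≥ 74 [met]
  Stage I.1 carried; the burden remains with the claimant.
Stage I.2 — burden on claimant; standard: a preponderance (weight is at least 53).
    (b): 58 (carrier's 85 disregarded) ≥ 53 [met]
  Stage I.2 carried; the burden shifts to the carrier.
Stage I.3 — burden on carrier; standard: a preponderance (weight is at least 53).
    (c): 47 < 53 [not met]
    (d): 52 (claimant's 21 disregarded) < 53 [not met]
  Stage I.3 not carried; the carrier fails its burden.
So the claimant prevails on this issue.
— Issue II —
Stage II.1 — burden on claimant; standard: a more-likely-than-not showing (weight is at least 54).
    (e): 54 ≥ 54 [met]
    (f): 56 (carrier's 93 disregarded) ≥ 54 [met]
  Stage II.1 is satisfied; the claimant continues to bear the burden.
Stage II.2 — burden on claimant; standard: a more-likely-than-not showing (weight is at least 54).
    (g): 58 (carrier's 4 disregarded) ≥ 54 [met]
  The claimant carries the last stage.
Every stage carried; the claimant prevails on this issue.
— Issue III —
Stage III.1 — burden on claimant; standard: a preponderance (weight is at least 48).
    (h): 48 ≥ 48 [met]
    (i): 49 ≥ 48 [met]
  The claimant carries Stage III.1; the carrier now bears the burden.
Stage III.2 — burden on carrier; standard: a substantially-more-likely showing (weight is at least 72).
    (j): 74 (claimant's 15 disregarded) ≥ 72 [met]
  Stage III.2 carried; the burden shifts to the claimant.
Stage III.3 — burden on claimant; standard: a preponderance (weight is at least 48).
    (k): 48 (carrier's 12 disregarded) ≥ 48 [met]
  Stage III.3 carried; the final stage is satisfied.
With every stage satisfied, the claimant prevails on this issue.
Per-issue: Issue I → claimant; Issue II → claimant; Issue III → claimant. The claimant must prevail on every issue; overall, the claimant prevails.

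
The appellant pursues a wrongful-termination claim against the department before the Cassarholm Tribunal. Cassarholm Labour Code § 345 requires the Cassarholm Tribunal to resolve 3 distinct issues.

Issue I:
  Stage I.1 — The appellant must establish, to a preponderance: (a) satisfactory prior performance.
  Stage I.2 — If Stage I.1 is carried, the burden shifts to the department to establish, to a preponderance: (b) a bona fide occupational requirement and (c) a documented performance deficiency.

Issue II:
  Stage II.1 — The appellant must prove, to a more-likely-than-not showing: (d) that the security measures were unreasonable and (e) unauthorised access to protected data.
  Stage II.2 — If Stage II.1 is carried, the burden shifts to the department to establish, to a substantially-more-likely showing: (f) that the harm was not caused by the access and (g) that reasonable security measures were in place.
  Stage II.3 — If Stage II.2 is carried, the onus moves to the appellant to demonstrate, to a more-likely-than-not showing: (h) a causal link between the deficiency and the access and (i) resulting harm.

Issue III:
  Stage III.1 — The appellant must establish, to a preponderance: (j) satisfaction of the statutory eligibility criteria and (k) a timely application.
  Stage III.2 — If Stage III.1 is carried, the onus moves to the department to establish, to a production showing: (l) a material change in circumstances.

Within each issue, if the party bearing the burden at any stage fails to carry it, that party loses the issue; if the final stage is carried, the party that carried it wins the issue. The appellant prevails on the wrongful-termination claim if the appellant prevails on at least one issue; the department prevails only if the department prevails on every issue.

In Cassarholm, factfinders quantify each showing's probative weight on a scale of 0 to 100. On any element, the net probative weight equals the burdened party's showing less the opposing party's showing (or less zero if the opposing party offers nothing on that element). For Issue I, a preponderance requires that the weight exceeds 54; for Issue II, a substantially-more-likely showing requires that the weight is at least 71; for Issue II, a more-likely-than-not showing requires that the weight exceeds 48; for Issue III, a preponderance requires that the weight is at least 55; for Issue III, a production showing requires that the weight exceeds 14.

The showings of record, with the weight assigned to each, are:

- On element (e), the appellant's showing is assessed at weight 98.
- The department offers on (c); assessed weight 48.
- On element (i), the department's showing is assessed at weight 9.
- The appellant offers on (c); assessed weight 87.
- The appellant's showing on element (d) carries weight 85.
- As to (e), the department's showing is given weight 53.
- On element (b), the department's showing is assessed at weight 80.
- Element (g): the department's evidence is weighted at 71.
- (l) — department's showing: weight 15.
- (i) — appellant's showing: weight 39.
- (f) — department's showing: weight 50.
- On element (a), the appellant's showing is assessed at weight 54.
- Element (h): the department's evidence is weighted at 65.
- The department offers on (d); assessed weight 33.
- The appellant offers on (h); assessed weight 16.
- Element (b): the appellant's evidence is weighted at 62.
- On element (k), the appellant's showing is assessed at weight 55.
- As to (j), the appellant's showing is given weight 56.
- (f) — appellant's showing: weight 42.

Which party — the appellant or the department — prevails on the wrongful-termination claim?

— Issue I —
Stage I.1 (appellant, a preponderance, weight exceeds 54): (a) 54 ≤ 54 — fails.
  The appellant does not carry Stage I.1.
The analysis ends at Stage I.1; the department prevails on this issue.
— Issue II —
Stage II.1 (appellant, a more-likely-than-not showing, weight exceeds 48): (d) net 85−33=52 > 48 — meets; (e) net 98−53=45 ≤ 48 — fails.
  Not every element is met, so the appellant fails to carry Stage II.1.
The analysis ends at Stage II.1; the department prevails on this issue.
— Issue III —
Stage III.1 — burden on appellant; standard: a preponderance (weight is at least 55).
    (j): 56 ≥ 55 [met]
    (k): 55 ≥ 55 [met]
  The appellant carries Stage III.1; the department now bears the burden.
Stage III.2 — burden on department; standard: a production showing (weight exceeds 14).
    (l): 15 > 14 [met]
  Stage III.2 carried; the final stage is satisfied.
With every stage satisfied, the department prevails on this issue.
Per-issue: Issue I → department; Issue II → department; Issue III → department. The appellant must prevail on at least one issue; overall, the department prevails.

department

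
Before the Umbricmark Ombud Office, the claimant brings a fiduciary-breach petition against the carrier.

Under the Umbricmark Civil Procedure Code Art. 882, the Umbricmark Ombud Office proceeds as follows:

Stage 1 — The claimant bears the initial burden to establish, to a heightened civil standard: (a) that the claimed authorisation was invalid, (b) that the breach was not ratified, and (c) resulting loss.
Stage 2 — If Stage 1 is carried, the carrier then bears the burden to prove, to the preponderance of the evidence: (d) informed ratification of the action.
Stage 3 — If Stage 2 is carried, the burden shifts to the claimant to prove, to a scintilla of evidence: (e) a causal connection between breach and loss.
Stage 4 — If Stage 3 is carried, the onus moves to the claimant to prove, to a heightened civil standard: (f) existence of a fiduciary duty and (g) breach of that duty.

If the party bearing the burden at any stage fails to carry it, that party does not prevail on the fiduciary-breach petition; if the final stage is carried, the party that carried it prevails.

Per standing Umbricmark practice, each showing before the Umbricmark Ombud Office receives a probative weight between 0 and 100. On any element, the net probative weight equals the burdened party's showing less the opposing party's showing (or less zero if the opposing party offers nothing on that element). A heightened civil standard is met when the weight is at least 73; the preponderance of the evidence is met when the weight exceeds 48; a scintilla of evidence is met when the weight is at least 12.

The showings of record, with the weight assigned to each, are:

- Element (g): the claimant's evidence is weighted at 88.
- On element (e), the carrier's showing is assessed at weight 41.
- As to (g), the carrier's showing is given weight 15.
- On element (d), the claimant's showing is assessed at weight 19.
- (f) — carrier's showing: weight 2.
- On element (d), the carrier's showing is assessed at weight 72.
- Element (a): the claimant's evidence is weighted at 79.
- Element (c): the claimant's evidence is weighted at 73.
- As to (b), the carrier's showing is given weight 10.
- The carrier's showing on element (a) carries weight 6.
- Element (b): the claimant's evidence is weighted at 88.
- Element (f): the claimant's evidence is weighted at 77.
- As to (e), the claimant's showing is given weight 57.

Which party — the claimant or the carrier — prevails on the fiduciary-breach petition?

Stage 1 — burden on claimant; standard: a heightened civil standard (weight is at least 73).
    (a): 79 − 6 = 73 ≥ 73 [met]
    (b): 88 − 10 = 78 ≥ 73 [met]
    (c): 73 ≥ 73 [met]
  Stage 1 carried; the burden shifts to the carrier.
Stage 2 — burden on carrier; standard: the preponderance of the evidence (weight exceeds 48).
    (d): 72 − 19 = 53 > 48 [met]
  Stage 2 is satisfied; the onus moves to the claimant.
Stage 3 — burden on claimant; standard: a scintilla of evidence (weight is at least 12).
    (e): 57 − 41 = 16 ≥ 12 [met]
  Stage 3 is satisfied; the claimant continues to bear the burden.
Stage 4 — burden on claimant; standard: a heightened civil standard (weight is at least 73).
    (f): 77 − 2 = 75 ≥ 73 [met]
    (g): 88 − 15 = 73 ≥ 73 [met]
  The claimant carries the last stage.
With every stage satisfied, the claimant prevails.

claimant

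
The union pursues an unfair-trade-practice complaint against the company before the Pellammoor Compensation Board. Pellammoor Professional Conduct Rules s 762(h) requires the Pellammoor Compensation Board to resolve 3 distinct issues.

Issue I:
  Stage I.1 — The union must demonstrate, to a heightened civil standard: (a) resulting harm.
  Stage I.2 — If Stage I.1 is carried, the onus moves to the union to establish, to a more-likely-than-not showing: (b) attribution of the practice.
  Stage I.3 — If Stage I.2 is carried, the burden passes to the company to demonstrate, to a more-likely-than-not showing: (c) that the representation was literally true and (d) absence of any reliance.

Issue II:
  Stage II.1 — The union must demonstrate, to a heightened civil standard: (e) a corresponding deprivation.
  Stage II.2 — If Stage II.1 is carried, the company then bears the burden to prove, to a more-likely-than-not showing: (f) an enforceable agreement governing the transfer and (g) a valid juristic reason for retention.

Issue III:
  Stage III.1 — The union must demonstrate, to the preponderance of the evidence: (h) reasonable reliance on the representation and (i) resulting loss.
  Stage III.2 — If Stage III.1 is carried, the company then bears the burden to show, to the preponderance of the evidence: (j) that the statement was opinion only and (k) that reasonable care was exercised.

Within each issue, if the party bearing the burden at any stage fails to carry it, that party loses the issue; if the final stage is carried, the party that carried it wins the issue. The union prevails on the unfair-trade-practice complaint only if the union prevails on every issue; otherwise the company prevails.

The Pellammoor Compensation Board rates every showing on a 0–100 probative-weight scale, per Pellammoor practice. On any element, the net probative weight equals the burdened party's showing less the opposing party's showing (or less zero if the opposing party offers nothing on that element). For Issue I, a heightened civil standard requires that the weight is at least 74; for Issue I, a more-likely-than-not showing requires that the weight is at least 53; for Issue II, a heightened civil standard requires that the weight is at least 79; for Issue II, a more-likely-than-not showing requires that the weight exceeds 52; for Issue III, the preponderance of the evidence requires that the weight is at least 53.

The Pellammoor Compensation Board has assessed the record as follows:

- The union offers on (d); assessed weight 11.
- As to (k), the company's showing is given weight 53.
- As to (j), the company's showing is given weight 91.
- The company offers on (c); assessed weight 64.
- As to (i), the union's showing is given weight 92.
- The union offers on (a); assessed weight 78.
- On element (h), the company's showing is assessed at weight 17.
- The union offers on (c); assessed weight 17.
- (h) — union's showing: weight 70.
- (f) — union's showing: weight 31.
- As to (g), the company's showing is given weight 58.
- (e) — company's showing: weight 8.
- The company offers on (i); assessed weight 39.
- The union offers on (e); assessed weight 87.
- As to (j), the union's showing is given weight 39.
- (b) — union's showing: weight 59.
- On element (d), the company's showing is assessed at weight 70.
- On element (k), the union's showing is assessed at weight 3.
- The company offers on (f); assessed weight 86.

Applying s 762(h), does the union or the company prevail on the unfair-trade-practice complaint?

company

— Issue I —
Stage I.1 — burden on union; standard: a heightened civil standard (weight is at least 74).
    (a): 78 ≥ 74 [met]
  Stage I.1 carried; the burden remains with the union.
Stage I.2 — burden on union; standard: a more-likely-than-not showing (weight is at least 53).
    (b): 59 ≥ 53 [met]
  Stage I.2 is satisfied; the onus moves to the company.
Stage I.3 — burden on company; standard: a more-likely-than-not showing (weight is at least 53).
    (c): 64 − 17 = 47 < 53 [not met]
    (d): 70 − 11 = 59 ≥ 53 [met]
  Not every element is met, so the company fails to carry Stage I.3.
The union prevails on this issue.
— Issue II —
Stage II.1 (union, a heightened civil standard, weight is at least 79): (e) net 87−8=79 ≥ 79 — meets.
  Stage II.1 is satisfied; the onus moves to the company.
Stage II.2 (company, a more-likely-than-not showing, weight exceeds 52): (f) net 86−31=55 > 52 — meets; (g) 58 > 52 — meets.
  All elements met at the final stage.
Every stage carried; the company prevails on this issue.
— Issue III —
Stage III.1 — burden on union; standard: the preponderance of the evidence (weight is at least 53).
    (h): 70 − 17 = 53 ≥ 53 [met]
    (i): 92 − 39 = 53 ≥ 53 [met]
  Stage III.1 carried; the burden shifts to the company.
Stage III.2 — burden on company; standard: the preponderance of the evidence (weight is at least 53).
    (j): 91 − 39 = 52 < 53 [not met]
    (k): 53 − 3 = 50 < 53 [not met]
  Stage III.2 not carried; the company fails its burden.
The union prevails on this issue.
Per-issue: Issue I → union; Issue II → company; Issue III → union. The union must prevail on every issue; overall, the company prevails.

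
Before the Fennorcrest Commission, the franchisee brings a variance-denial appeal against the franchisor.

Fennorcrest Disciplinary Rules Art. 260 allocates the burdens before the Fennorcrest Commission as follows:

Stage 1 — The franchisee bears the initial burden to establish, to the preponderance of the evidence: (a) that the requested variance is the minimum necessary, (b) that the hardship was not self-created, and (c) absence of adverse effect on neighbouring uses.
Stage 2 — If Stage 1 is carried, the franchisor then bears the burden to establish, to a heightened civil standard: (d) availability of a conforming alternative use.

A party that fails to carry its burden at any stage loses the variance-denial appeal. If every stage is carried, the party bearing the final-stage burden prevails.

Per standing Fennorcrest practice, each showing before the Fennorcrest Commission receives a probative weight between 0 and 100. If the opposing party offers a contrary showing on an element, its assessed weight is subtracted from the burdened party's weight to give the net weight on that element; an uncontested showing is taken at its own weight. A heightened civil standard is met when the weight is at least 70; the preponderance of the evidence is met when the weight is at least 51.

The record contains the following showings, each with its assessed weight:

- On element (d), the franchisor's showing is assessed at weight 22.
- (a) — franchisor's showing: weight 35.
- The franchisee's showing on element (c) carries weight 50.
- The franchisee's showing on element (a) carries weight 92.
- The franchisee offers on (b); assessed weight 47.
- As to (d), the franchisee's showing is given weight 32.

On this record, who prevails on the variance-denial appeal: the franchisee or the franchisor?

franchisor

Stage 1 — burden on franchisee; standard: the preponderance of the evidence (weight is at least 51).
    (a): 92 − 35 = 57 ≥ 51 [met]
    (b): 47 < 51 [not met]
    (c): 50 < 51 [not met]
  The franchisee does not carry Stage 1.
The franchisor prevails.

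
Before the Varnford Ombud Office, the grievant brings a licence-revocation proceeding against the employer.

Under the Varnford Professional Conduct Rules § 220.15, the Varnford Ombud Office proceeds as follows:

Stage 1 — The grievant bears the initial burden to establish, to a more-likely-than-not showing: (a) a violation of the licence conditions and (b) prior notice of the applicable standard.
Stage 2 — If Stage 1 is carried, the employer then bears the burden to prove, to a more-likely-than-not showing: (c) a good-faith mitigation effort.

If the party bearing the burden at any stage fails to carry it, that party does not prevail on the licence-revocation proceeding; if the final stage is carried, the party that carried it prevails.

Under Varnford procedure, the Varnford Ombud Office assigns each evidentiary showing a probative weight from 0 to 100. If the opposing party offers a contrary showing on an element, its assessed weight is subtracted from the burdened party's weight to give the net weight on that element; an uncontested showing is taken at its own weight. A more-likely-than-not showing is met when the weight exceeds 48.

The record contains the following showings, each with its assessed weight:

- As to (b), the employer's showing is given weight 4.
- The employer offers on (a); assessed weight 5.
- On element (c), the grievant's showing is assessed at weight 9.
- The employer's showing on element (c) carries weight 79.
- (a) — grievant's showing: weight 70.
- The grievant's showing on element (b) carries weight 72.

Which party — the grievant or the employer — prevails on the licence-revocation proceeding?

employer

Stage 1 — burden on grievant; standard: a more-likely-than-not showing (weight exceeds 48).
    (a): 70 − 5 = 65 > 48 [met]
    (b): 72 − 4 = 68 > 48 [met]
  All elements met. The burden passes to the employer.
Stage 2 — burden on employer; standard: a more-likely-than-not showing (weight exceeds 48).
    (c): 79 − 9 = 70 > 48 [met]
  Stage 2 carried; the final stage is satisfied.
With every stage satisfied, the employer prevails.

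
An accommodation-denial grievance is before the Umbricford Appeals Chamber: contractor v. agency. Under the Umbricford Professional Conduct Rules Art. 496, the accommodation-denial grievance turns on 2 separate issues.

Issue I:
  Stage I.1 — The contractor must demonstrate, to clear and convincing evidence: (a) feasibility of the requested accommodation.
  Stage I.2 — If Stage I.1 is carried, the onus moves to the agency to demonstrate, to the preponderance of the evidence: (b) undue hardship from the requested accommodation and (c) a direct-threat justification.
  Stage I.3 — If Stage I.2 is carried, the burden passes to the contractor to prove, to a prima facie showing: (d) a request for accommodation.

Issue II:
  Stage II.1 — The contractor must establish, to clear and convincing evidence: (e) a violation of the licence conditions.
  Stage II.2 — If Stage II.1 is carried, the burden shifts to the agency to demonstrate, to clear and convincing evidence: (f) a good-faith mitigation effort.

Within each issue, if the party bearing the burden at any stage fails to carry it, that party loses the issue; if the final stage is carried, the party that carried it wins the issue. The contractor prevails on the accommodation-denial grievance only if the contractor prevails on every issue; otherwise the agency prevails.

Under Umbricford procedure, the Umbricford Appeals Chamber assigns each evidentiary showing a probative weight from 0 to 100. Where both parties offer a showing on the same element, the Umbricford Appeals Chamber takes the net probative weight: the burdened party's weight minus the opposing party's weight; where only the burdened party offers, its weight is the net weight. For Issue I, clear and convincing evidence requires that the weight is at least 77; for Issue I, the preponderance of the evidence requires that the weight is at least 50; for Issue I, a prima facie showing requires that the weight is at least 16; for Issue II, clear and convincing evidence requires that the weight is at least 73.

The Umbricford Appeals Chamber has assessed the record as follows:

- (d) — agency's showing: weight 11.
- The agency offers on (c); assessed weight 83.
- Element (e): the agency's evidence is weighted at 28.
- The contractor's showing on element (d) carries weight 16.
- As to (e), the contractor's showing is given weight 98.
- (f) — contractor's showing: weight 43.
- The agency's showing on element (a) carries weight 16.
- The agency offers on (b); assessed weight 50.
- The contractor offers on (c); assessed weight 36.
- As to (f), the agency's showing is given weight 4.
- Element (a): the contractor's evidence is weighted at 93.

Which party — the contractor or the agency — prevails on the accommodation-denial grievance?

agency

— Issue I —
Stage I.1 (contractor, clear and convincing evidence, weight is at least 77): (a) net 93−16=77 ≥ 77 — meets.
  Stage I.1 is satisfied; the onus moves to the agency.
Stage I.2 (agency, the preponderance of the evidence, weight is at least 50): (b) 50 ≥ 50 — meets; (c) net 83−36=47 < 50 — fails.
  Stage I.2 not carried; the agency fails its burden.
So the contractor prevails on this issue.
— Issue II —
Stage II.1 — burden on contractor; standard: clear and convincing evidence (weight is at least 73).
    (e): 98 − 28 = 70 < 73 [not met]
  The contractor does not carry Stage II.1.
So the agency prevails on this issue.
Per-issue: Issue I → contractor; Issue II → agency. The contractor must prevail on every issue; overall, the agency prevails.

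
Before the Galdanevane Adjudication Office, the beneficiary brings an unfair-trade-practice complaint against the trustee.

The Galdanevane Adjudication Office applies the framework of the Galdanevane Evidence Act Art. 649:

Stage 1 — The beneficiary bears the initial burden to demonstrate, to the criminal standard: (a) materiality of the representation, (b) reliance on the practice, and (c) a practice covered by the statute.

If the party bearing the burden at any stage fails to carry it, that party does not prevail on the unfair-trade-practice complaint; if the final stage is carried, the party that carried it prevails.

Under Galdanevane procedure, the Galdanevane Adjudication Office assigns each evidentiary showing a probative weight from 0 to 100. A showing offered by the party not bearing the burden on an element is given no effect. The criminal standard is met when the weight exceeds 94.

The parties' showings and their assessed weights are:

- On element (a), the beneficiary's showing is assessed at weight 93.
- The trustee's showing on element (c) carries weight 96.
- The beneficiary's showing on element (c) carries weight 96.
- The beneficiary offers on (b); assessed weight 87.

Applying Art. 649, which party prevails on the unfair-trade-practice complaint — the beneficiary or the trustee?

trustee

Stage 1 — burden on beneficiary; standard: the criminal standard (weight exceeds 94).
    (a): 93 ≤ 94 [not met]
    (b): 87 ≤ 94 [not met]
    (c): 96 (trustee's 96 disregarded) > 94 [met]
  The beneficiary does not carry Stage 1.
So the trustee prevails.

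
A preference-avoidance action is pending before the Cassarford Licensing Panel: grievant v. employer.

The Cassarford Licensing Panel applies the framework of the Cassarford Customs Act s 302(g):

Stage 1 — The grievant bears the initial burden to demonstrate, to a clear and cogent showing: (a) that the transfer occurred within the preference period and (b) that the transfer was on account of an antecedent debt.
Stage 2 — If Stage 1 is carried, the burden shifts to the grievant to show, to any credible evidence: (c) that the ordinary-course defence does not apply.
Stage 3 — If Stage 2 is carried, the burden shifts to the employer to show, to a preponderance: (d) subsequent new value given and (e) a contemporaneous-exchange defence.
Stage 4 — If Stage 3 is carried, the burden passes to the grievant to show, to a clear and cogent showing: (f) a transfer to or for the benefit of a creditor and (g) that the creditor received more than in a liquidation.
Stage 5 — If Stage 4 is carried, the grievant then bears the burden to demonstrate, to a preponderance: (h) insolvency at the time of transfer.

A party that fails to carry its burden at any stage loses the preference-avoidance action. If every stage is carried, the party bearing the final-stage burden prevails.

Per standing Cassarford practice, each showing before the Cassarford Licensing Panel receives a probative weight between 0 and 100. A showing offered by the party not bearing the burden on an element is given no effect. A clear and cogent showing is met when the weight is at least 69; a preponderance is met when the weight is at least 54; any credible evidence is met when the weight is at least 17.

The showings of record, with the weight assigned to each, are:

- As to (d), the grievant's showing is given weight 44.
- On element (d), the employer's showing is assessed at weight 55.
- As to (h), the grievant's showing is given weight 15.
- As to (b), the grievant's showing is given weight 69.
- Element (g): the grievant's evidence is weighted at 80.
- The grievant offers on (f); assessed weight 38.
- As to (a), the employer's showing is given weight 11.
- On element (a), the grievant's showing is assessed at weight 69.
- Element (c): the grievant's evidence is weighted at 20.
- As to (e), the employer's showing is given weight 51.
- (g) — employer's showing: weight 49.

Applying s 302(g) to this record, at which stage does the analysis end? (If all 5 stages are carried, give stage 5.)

Stage 1 — burden on grievant; standard: a clear and cogent showing (weight is at least 69).
    (a): 69 (employer's 11 disregarded) ≥ 69 [met]
    (b): 69 ≥ 69 [met]
  Stage 1 carried; the burden remains with the grievant.
Stage 2 — burden on grievant; standard: any credible evidence (weight is at least 17).
    (c): 20 ≥ 17 [met]
  Stage 2 carried; the burden shifts to the employer.
Stage 3 — burden on employer; standard: a preponderance (weight is at least 54).
    (d): 55 (grievant's 44 disregarded) ≥ 54 [met]
    (e): 51 < 54 [not met]
  Stage 3 not carried; the employer fails its burden.
The grievant prevails.

stage 3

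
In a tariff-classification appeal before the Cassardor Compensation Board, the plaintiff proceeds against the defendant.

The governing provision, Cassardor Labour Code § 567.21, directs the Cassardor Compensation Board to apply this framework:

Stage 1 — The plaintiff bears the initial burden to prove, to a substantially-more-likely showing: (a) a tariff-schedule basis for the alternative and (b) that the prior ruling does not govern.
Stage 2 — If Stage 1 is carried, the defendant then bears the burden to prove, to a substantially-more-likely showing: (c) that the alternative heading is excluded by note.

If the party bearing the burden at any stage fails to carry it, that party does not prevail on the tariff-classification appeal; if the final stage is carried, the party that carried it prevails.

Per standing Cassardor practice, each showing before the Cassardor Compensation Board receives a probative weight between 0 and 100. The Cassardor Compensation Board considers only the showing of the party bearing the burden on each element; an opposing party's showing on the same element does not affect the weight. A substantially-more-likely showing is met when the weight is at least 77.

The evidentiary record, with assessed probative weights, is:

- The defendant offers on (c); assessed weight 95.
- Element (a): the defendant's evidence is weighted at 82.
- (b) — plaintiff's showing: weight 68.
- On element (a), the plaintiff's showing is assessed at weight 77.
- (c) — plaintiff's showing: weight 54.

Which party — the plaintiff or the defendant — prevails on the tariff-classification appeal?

Stage 1 (plaintiff, a substantially-more-likely showing, weight is at least 77): (a) 77 (defendant's 82 disregarded) ≥ 77 — meets; (b) 68 < 77 — fails.
  Stage 1 not carried; the plaintiff fails its burden.
So the defendant prevails.

defendant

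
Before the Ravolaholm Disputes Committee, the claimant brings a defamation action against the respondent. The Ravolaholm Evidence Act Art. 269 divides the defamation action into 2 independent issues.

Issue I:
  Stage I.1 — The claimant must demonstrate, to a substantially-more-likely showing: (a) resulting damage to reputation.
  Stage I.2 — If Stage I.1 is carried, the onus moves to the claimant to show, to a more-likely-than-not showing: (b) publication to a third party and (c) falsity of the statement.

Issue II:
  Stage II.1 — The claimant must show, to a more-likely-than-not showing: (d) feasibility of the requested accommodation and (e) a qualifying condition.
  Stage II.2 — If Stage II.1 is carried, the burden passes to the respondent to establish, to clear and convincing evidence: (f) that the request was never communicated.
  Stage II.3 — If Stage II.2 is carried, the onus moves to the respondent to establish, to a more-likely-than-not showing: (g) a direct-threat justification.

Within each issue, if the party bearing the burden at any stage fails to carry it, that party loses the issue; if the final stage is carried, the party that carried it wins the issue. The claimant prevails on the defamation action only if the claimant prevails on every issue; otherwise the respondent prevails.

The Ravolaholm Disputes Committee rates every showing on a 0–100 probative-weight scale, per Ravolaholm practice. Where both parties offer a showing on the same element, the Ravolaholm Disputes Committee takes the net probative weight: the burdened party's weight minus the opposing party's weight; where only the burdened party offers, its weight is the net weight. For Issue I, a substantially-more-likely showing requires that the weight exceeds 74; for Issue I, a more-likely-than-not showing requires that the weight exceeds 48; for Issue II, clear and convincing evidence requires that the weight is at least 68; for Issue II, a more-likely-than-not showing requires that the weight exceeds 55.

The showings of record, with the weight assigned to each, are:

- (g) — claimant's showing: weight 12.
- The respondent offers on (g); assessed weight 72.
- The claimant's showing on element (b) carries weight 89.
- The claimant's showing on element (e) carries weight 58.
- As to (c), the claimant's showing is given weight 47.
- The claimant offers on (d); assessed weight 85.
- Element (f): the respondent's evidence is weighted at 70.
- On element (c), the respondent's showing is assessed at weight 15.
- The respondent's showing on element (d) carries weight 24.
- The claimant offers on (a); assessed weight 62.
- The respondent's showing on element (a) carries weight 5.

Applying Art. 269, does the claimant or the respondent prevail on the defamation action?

respondent

— Issue I —
Stage I.1 — burden on claimant; standard: a substantially-more-likely showing (weight exceeds 74).
    (a): 62 − 5 = 57 ≤ 74 [not met]
  Stage I.1 not carried; the claimant fails its burden.
The analysis ends at Stage I.1; the respondent prevails on this issue.
— Issue II —
Stage II.1 (claimant, a more-likely-than-not showing, weight exceeds 55): (d) net 85−24=61 > 55 — meets; (e) 58 > 55 — meets.
  Stage II.1 carried; the burden shifts to the respondent.
Stage II.2 (respondent, clear and convincing evidence, weight is at least 68): (f) 70 ≥ 68 — meets.
  All elements met. The respondent retains the burden for Stage II.3.
Stage II.3 (respondent, a more-likely-than-not showing, weight exceeds 55): (g) net 72−12=60 > 55 — meets.
  The respondent carries the last stage.
Every stage carried; the respondent prevails on this issue.
Per-issue: Issue I → respondent; Issue II → respondent. The claimant must prevail on every issue; overall, the respondent prevails.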